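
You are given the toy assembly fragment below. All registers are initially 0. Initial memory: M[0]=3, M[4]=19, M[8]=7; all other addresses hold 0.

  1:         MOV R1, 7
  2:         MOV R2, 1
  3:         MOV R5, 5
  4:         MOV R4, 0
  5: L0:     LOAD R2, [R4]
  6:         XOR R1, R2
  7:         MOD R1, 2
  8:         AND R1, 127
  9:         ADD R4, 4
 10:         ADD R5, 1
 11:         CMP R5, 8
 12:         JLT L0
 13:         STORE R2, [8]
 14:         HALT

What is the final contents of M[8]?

7

R1=7
R2=1
R5=5
R4=0
R2=M[0]=3
R1=7^3=4
R1=4%2=0
R1=0&127=0
R4=0+4=4
R5=5+1=6
CMP R5, 8  (cmp 6,8)
JLT L0: taken
R2=M[4]=19
R1=0^19=19
R1=19%2=1
R1=1&127=1
R4=4+4=8
R5=6+1=7
CMP R5, 8  (cmp 7,8)
JLT L0: taken
R2=M[8]=7
R1=1^7=6
R1=6%2=0
R1=0&127=0
R4=8+4=12
R5=7+1=8
CMP R5, 8  (cmp 8,8)
JLT L0: not taken
STORE R2, [8] → M[8]=7
halt.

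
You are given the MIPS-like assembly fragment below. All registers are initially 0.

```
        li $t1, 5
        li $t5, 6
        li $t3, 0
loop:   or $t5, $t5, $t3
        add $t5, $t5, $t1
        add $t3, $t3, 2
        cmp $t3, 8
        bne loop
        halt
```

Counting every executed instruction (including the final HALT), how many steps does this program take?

24

$t1=5
$t5=6
$t3=0
$t5=6|0=6
$t5=6+5=11
$t3=0+2=2
cmp $t3, 8  (cmp 2,8)
bne loop: taken
$t5=11|2=11
$t5=11+5=16
$t3=2+2=4
cmp $t3, 8  (cmp 4,8)
bne loop: taken
$t5=16|4=20
$t5=20+5=25
$t3=4+2=6
cmp $t3, 8  (cmp 6,8)
bne loop: taken
$t5=25|6=31
$t5=31+5=36
$t3=6+2=8
cmp $t3, 8  (cmp 8,8)
bne loop: not taken
halt.
Total executed instructions: 24.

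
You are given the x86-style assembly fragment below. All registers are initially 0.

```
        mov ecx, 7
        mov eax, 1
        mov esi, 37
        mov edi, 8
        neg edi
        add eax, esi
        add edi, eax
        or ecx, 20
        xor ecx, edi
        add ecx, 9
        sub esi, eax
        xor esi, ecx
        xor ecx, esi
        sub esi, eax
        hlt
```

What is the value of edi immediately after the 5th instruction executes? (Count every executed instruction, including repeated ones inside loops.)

mov ecx, 7 → ecx=7
mov eax, 1 → eax=1
mov esi, 37 → esi=37
mov edi, 8 → edi=8
neg edi → edi=-(8)=-8
After step 5: edi = -8.

-8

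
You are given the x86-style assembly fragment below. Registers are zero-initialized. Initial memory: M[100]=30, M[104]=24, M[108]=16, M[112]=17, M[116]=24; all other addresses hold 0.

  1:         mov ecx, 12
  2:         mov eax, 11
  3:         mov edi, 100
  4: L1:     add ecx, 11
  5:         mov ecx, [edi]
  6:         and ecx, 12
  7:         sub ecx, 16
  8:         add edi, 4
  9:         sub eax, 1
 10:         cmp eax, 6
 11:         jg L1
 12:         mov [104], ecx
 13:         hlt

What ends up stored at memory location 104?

-8

after mov ecx, 12: ecx=12
after mov eax, 11: eax=11
after mov edi, 100: edi=100
after add ecx, 11: ecx=12+11=23
after mov ecx, [edi]: ecx=M[100]=30
after and ecx, 12: ecx=30&12=12
after sub ecx, 16: ecx=12-16=-4
after add edi, 4: edi=100+4=104
after sub eax, 1: eax=11-1=10
cmp eax, 6  (cmp 10,6)
jg L1: taken
after add ecx, 11: ecx=(-4)+11=7
after mov ecx, [edi]: ecx=M[104]=24
after and ecx, 12: ecx=24&12=8
after sub ecx, 16: ecx=8-16=-8
after add edi, 4: edi=104+4=108
after sub eax, 1: eax=10-1=9
cmp eax, 6  (cmp 9,6)
jg L1: taken
after add ecx, 11: ecx=(-8)+11=3
after mov ecx, [edi]: ecx=M[108]=16
after and ecx, 12: ecx=16&12=0
after sub ecx, 16: ecx=0-16=-16
after add edi, 4: edi=108+4=112
after sub eax, 1: eax=9-1=8
cmp eax, 6  (cmp 8,6)
jg L1: taken
after add ecx, 11: ecx=(-16)+11=-5
after mov ecx, [edi]: ecx=M[112]=17
after and ecx, 12: ecx=17&12=0
after sub ecx, 16: ecx=0-16=-16
after add edi, 4: edi=112+4=116
after sub eax, 1: eax=8-1=7
cmp eax, 6  (cmp 7,6)
jg L1: taken
after add ecx, 11: ecx=(-16)+11=-5
after mov ecx, [edi]: ecx=M[116]=24
after and ecx, 12: ecx=24&12=8
after sub ecx, 16: ecx=8-16=-8
after add edi, 4: edi=116+4=120
after sub eax, 1: eax=7-1=6
cmp eax, 6  (cmp 6,6)
jg L1: not taken
mov [104], ecx → M[104]=-8
halt.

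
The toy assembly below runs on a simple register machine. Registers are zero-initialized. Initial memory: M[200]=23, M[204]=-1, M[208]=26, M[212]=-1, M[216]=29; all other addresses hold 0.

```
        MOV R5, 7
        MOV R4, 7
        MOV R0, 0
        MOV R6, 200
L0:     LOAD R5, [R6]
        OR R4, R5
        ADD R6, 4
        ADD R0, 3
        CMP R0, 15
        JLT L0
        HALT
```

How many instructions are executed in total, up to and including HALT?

35

MOV R5, 7 → R5=7
MOV R4, 7 → R4=7
MOV R0, 0 → R0=0
MOV R6, 200 → R6=200
LOAD R5, [R6] → R5=M[200]=23
OR R4, R5 → R4=7|23=23
ADD R6, 4 → R6=200+4=204
ADD R0, 3 → R0=0+3=3
CMP R0, 15  (cmp 3,15)
JLT L0: taken
LOAD R5, [R6] → R5=M[204]=-1
OR R4, R5 → R4=23|(-1)=-1
ADD R6, 4 → R6=204+4=208
ADD R0, 3 → R0=3+3=6
CMP R0, 15  (cmp 6,15)
JLT L0: taken
LOAD R5, [R6] → R5=M[208]=26
OR R4, R5 → R4=(-1)|26=-1
ADD R6, 4 → R6=208+4=212
ADD R0, 3 → R0=6+3=9
CMP R0, 15  (cmp 9,15)
JLT L0: taken
LOAD R5, [R6] → R5=M[212]=-1
OR R4, R5 → R4=(-1)|(-1)=-1
ADD R6, 4 → R6=212+4=216
ADD R0, 3 → R0=9+3=12
CMP R0, 15  (cmp 12,15)
JLT L0: taken
LOAD R5, [R6] → R5=M[216]=29
OR R4, R5 → R4=(-1)|29=-1
ADD R6, 4 → R6=216+4=220
ADD R0, 3 → R0=12+3=15
CMP R0, 15  (cmp 15,15)
JLT L0: not taken
halt.
Total executed instructions: 35.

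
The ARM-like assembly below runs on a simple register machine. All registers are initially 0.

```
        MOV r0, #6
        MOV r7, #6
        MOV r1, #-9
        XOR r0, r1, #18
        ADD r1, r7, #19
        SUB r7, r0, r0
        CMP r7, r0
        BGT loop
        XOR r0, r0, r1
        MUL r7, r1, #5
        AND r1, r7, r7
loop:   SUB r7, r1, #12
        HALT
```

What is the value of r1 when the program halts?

after MOV r0, #6: r0=6
after MOV r7, #6: r7=6
after MOV r1, #-9: r1=-9
after XOR r0, r1, #18: r0=(-9)^18=-27
after ADD r1, r7, #19: r1=6+19=25
after SUB r7, r0, r0: r7=(-27)-(-27)=0
CMP r7, r0  (cmp 0,-27)
BGT loop: taken
after SUB r7, r1, #12: r7=25-12=13
halt.

25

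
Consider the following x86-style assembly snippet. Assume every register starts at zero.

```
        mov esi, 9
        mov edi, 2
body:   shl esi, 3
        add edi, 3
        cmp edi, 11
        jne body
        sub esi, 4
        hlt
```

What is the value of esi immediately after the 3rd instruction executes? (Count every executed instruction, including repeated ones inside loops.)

esi=9
edi=2
esi=9<<3=72
After step 3: esi = 72.

72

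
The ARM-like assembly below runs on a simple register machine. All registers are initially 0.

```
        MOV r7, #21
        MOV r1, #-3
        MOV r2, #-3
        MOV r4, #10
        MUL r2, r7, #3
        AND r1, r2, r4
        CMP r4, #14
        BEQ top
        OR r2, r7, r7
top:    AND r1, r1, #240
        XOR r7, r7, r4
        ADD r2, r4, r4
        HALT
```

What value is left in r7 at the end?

31

after MOV r7, #21: r7=21
after MOV r1, #-3: r1=-3
after MOV r2, #-3: r2=-3
after MOV r4, #10: r4=10
after MUL r2, r7, #3: r2=21*3=63
after AND r1, r2, r4: r1=63&10=10
CMP r4, #14  (cmp 10,14)
BEQ top: not taken
after OR r2, r7, r7: r2=21|21=21
after AND r1, r1, #240: r1=10&240=0
after XOR r7, r7, r4: r7=21^10=31
after ADD r2, r4, r4: r2=10+10=20
halt.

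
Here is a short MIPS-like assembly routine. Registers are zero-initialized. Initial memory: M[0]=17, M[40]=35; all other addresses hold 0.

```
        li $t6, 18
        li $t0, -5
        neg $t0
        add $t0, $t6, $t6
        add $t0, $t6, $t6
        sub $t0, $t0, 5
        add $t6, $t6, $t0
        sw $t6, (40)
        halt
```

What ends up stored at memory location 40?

$t6=18
$t0=-5
$t0=-(-5)=5
$t0=18+18=36
$t0=18+18=36
$t0=36-5=31
$t6=18+31=49
sw $t6, (40) → M[40]=49
halt.

49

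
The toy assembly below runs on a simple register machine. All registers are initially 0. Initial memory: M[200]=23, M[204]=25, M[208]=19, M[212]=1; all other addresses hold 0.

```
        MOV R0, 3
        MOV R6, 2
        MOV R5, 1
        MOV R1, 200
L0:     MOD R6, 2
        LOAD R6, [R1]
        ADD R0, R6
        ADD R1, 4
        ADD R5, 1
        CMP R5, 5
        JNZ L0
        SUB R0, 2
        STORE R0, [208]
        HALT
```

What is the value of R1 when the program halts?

216

MOV R0, 3 → R0=3
MOV R6, 2 → R6=2
MOV R5, 1 → R5=1
MOV R1, 200 → R1=200
MOD R6, 2 → R6=2%2=0
LOAD R6, [R1] → R6=M[200]=23
ADD R0, R6 → R0=3+23=26
ADD R1, 4 → R1=200+4=204
ADD R5, 1 → R5=1+1=2
CMP R5, 5  (cmp 2,5)
JNZ L0: taken
MOD R6, 2 → R6=23%2=1
LOAD R6, [R1] → R6=M[204]=25
ADD R0, R6 → R0=26+25=51
ADD R1, 4 → R1=204+4=208
ADD R5, 1 → R5=2+1=3
CMP R5, 5  (cmp 3,5)
JNZ L0: taken
MOD R6, 2 → R6=25%2=1
LOAD R6, [R1] → R6=M[208]=19
ADD R0, R6 → R0=51+19=70
ADD R1, 4 → R1=208+4=212
ADD R5, 1 → R5=3+1=4
CMP R5, 5  (cmp 4,5)
JNZ L0: taken
MOD R6, 2 → R6=19%2=1
LOAD R6, [R1] → R6=M[212]=1
ADD R0, R6 → R0=70+1=71
ADD R1, 4 → R1=212+4=216
ADD R5, 1 → R5=4+1=5
CMP R5, 5  (cmp 5,5)
JNZ L0: not taken
SUB R0, 2 → R0=71-2=69
STORE R0, [208] → M[208]=69
halt.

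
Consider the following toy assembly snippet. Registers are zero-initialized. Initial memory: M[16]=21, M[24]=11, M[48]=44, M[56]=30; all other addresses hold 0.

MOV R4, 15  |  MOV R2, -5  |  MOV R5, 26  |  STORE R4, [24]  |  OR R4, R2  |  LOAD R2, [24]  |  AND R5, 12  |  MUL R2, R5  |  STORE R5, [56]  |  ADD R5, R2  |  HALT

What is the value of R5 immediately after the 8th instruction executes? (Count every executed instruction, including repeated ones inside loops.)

8

after MOV R4, 15: R4=15
after MOV R2, -5: R2=-5
after MOV R5, 26: R5=26
STORE R4, [24] → M[24]=15
after OR R4, R2: R4=15|(-5)=-1
after LOAD R2, [24]: R2=M[24]=15
after AND R5, 12: R5=26&12=8
after MUL R2, R5: R2=15*8=120
After step 8: R5 = 8.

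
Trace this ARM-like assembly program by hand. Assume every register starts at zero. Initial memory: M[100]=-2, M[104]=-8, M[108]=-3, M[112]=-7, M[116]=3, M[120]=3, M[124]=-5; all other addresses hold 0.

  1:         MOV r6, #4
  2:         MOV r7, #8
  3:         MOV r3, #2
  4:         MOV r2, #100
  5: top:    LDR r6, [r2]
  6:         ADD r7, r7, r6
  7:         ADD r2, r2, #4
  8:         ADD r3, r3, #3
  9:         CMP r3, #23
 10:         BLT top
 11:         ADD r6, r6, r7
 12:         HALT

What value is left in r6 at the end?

r6=4
r7=8
r3=2
r2=100
r6=M[100]=-2
r7=8+(-2)=6
r2=100+4=104
r3=2+3=5
CMP r3, #23  (cmp 5,23)
BLT top: taken
r6=M[104]=-8
r7=6+(-8)=-2
r2=104+4=108
r3=5+3=8
CMP r3, #23  (cmp 8,23)
BLT top: taken
r6=M[108]=-3
r7=(-2)+(-3)=-5
r2=108+4=112
r3=8+3=11
CMP r3, #23  (cmp 11,23)
BLT top: taken
r6=M[112]=-7
r7=(-5)+(-7)=-12
r2=112+4=116
r3=11+3=14
CMP r3, #23  (cmp 14,23)
BLT top: taken
r6=M[116]=3
r7=(-12)+3=-9
r2=116+4=120
r3=14+3=17
CMP r3, #23  (cmp 17,23)
BLT top: taken
r6=M[120]=3
r7=(-9)+3=-6
r2=120+4=124
r3=17+3=20
CMP r3, #23  (cmp 20,23)
BLT top: taken
r6=M[124]=-5
r7=(-6)+(-5)=-11
r2=124+4=128
r3=20+3=23
CMP r3, #23  (cmp 23,23)
BLT top: not taken
r6=(-5)+(-11)=-16
halt.

-16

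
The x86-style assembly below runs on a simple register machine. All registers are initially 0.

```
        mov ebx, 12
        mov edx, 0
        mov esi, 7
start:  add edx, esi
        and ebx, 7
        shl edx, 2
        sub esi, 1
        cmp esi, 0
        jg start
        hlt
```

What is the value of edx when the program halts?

145636

mov ebx, 12 → ebx=12
mov edx, 0 → edx=0
mov esi, 7 → esi=7
add edx, esi → edx=0+7=7
and ebx, 7 → ebx=12&7=4
shl edx, 2 → edx=7<<2=28
sub esi, 1 → esi=7-1=6
cmp esi, 0  (cmp 6,0)
jg start: taken
add edx, esi → edx=28+6=34
and ebx, 7 → ebx=4&7=4
shl edx, 2 → edx=34<<2=136
sub esi, 1 → esi=6-1=5
cmp esi, 0  (cmp 5,0)
jg start: taken
add edx, esi → edx=136+5=141
and ebx, 7 → ebx=4&7=4
shl edx, 2 → edx=141<<2=564
sub esi, 1 → esi=5-1=4
cmp esi, 0  (cmp 4,0)
jg start: taken
add edx, esi → edx=564+4=568
and ebx, 7 → ebx=4&7=4
shl edx, 2 → edx=568<<2=2272
sub esi, 1 → esi=4-1=3
cmp esi, 0  (cmp 3,0)
jg start: taken
add edx, esi → edx=2272+3=2275
and ebx, 7 → ebx=4&7=4
shl edx, 2 → edx=2275<<2=9100
sub esi, 1 → esi=3-1=2
cmp esi, 0  (cmp 2,0)
jg start: taken
add edx, esi → edx=9100+2=9102
and ebx, 7 → ebx=4&7=4
shl edx, 2 → edx=9102<<2=36408
sub esi, 1 → esi=2-1=1
cmp esi, 0  (cmp 1,0)
jg start: taken
add edx, esi → edx=36408+1=36409
and ebx, 7 → ebx=4&7=4
shl edx, 2 → edx=36409<<2=145636
sub esi, 1 → esi=1-1=0
cmp esi, 0  (cmp 0,0)
jg start: not taken
halt.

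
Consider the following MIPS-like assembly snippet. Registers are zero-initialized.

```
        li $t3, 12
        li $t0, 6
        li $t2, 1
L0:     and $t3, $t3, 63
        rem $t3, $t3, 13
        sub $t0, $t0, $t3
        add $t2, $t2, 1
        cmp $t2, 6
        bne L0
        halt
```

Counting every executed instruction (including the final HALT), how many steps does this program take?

34

after li $t3, 12: $t3=12
after li $t0, 6: $t0=6
after li $t2, 1: $t2=1
after and $t3, $t3, 63: $t3=12&63=12
after rem $t3, $t3, 13: $t3=12%13=12
after sub $t0, $t0, $t3: $t0=6-12=-6
after add $t2, $t2, 1: $t2=1+1=2
cmp $t2, 6  (cmp 2,6)
bne L0: taken
after and $t3, $t3, 63: $t3=12&63=12
after rem $t3, $t3, 13: $t3=12%13=12
after sub $t0, $t0, $t3: $t0=(-6)-12=-18
after add $t2, $t2, 1: $t2=2+1=3
cmp $t2, 6  (cmp 3,6)
bne L0: taken
after and $t3, $t3, 63: $t3=12&63=12
after rem $t3, $t3, 13: $t3=12%13=12
after sub $t0, $t0, $t3: $t0=(-18)-12=-30
after add $t2, $t2, 1: $t2=3+1=4
cmp $t2, 6  (cmp 4,6)
bne L0: taken
after and $t3, $t3, 63: $t3=12&63=12
after rem $t3, $t3, 13: $t3=12%13=12
after sub $t0, $t0, $t3: $t0=(-30)-12=-42
after add $t2, $t2, 1: $t2=4+1=5
cmp $t2, 6  (cmp 5,6)
bne L0: taken
after and $t3, $t3, 63: $t3=12&63=12
after rem $t3, $t3, 13: $t3=12%13=12
after sub $t0, $t0, $t3: $t0=(-42)-12=-54
after add $t2, $t2, 1: $t2=5+1=6
cmp $t2, 6  (cmp 6,6)
bne L0: not taken
halt.
Total executed instructions: 34.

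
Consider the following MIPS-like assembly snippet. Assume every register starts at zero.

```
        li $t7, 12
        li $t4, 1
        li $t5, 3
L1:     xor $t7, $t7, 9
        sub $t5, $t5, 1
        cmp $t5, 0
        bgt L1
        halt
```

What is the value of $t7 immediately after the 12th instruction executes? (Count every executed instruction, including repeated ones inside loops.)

5

$t7=12
$t4=1
$t5=3
$t7=12^9=5
$t5=3-1=2
cmp $t5, 0  (cmp 2,0)
bgt L1: taken
$t7=5^9=12
$t5=2-1=1
cmp $t5, 0  (cmp 1,0)
bgt L1: taken
$t7=12^9=5
After step 12: $t7 = 5.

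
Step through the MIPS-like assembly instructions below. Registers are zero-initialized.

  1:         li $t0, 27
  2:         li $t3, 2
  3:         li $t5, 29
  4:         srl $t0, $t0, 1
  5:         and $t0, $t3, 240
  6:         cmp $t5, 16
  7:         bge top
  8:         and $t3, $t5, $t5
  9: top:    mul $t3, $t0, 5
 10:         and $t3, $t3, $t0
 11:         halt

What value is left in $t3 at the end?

0

$t0=27
$t3=2
$t5=29
$t0=27>>1=13
$t0=2&240=0
cmp $t5, 16  (cmp 29,16)
bge top: taken
$t3=0*5=0
$t3=0&0=0
halt.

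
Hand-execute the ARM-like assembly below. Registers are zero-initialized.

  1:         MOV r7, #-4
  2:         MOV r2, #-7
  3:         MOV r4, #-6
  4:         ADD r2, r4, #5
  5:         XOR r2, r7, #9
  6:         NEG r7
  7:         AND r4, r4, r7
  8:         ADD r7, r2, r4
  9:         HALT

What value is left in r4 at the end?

r7=-4
r2=-7
r4=-6
r2=(-6)+5=-1
r2=(-4)^9=-11
r7=-(-4)=4
r4=(-6)&4=0
r7=(-11)+0=-11
halt.

0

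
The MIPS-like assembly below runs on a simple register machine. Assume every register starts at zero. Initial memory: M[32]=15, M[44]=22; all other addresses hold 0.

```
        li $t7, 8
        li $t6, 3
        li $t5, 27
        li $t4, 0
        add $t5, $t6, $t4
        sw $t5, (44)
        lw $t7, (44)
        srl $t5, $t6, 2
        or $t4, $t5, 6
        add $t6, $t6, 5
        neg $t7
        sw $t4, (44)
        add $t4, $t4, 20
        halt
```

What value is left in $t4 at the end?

$t7=8
$t6=3
$t5=27
$t4=0
$t5=3+0=3
sw $t5, (44) → M[44]=3
$t7=M[44]=3
$t5=3>>2=0
$t4=0|6=6
$t6=3+5=8
$t7=-(3)=-3
sw $t4, (44) → M[44]=6
$t4=6+20=26
halt.

26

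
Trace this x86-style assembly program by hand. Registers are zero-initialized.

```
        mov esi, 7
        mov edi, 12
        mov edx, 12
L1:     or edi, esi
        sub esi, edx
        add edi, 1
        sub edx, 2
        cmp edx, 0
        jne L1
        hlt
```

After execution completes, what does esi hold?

-35

after mov esi, 7: esi=7
after mov edi, 12: edi=12
after mov edx, 12: edx=12
after or edi, esi: edi=12|7=15
after sub esi, edx: esi=7-12=-5
after add edi, 1: edi=15+1=16
after sub edx, 2: edx=12-2=10
cmp edx, 0  (cmp 10,0)
jne L1: taken
after or edi, esi: edi=16|(-5)=-5
after sub esi, edx: esi=(-5)-10=-15
after add edi, 1: edi=(-5)+1=-4
after sub edx, 2: edx=10-2=8
cmp edx, 0  (cmp 8,0)
jne L1: taken
after or edi, esi: edi=(-4)|(-15)=-3
after sub esi, edx: esi=(-15)-8=-23
after add edi, 1: edi=(-3)+1=-2
after sub edx, 2: edx=8-2=6
cmp edx, 0  (cmp 6,0)
jne L1: taken
after or edi, esi: edi=(-2)|(-23)=-1
after sub esi, edx: esi=(-23)-6=-29
after add edi, 1: edi=(-1)+1=0
after sub edx, 2: edx=6-2=4
cmp edx, 0  (cmp 4,0)
jne L1: taken
after or edi, esi: edi=0|(-29)=-29
after sub esi, edx: esi=(-29)-4=-33
after add edi, 1: edi=(-29)+1=-28
after sub edx, 2: edx=4-2=2
cmp edx, 0  (cmp 2,0)
jne L1: taken
after or edi, esi: edi=(-28)|(-33)=-1
after sub esi, edx: esi=(-33)-2=-35
after add edi, 1: edi=(-1)+1=0
after sub edx, 2: edx=2-2=0
cmp edx, 0  (cmp 0,0)
jne L1: not taken
halt.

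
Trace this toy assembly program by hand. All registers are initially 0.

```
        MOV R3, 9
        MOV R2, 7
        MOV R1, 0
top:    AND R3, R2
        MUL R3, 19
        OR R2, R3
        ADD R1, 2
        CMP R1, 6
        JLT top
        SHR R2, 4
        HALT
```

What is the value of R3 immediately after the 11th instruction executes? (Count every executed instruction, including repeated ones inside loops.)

after MOV R3, 9: R3=9
after MOV R2, 7: R2=7
after MOV R1, 0: R1=0
after AND R3, R2: R3=9&7=1
after MUL R3, 19: R3=1*19=19
after OR R2, R3: R2=7|19=23
after ADD R1, 2: R1=0+2=2
CMP R1, 6  (cmp 2,6)
JLT top: taken
after AND R3, R2: R3=19&23=19
after MUL R3, 19: R3=19*19=361
After step 11: R3 = 361.

361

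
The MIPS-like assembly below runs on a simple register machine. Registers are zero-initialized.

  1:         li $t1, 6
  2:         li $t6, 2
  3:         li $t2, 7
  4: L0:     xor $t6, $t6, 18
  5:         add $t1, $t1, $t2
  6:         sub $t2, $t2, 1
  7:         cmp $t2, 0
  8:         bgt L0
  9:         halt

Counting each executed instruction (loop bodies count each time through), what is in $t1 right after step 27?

li $t1, 6 → $t1=6
li $t6, 2 → $t6=2
li $t2, 7 → $t2=7
xor $t6, $t6, 18 → $t6=2^18=16
add $t1, $t1, $t2 → $t1=6+7=13
sub $t2, $t2, 1 → $t2=7-1=6
cmp $t2, 0  (cmp 6,0)
bgt L0: taken
xor $t6, $t6, 18 → $t6=16^18=2
add $t1, $t1, $t2 → $t1=13+6=19
sub $t2, $t2, 1 → $t2=6-1=5
cmp $t2, 0  (cmp 5,0)
bgt L0: taken
xor $t6, $t6, 18 → $t6=2^18=16
add $t1, $t1, $t2 → $t1=19+5=24
sub $t2, $t2, 1 → $t2=5-1=4
cmp $t2, 0  (cmp 4,0)
bgt L0: taken
xor $t6, $t6, 18 → $t6=16^18=2
add $t1, $t1, $t2 → $t1=24+4=28
sub $t2, $t2, 1 → $t2=4-1=3
cmp $t2, 0  (cmp 3,0)
bgt L0: taken
xor $t6, $t6, 18 → $t6=2^18=16
add $t1, $t1, $t2 → $t1=28+3=31
sub $t2, $t2, 1 → $t2=3-1=2
cmp $t2, 0  (cmp 2,0)
After step 27: $t1 = 31.

31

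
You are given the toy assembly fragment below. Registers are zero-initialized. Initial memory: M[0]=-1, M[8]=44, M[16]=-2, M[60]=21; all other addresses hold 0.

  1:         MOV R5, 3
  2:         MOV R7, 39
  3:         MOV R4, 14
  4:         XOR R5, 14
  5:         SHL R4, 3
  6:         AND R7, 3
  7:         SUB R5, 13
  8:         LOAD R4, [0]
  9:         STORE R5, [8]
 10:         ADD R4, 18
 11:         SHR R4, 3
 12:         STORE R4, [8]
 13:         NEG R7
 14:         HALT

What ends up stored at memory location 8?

2

MOV R5, 3 → R5=3
MOV R7, 39 → R7=39
MOV R4, 14 → R4=14
XOR R5, 14 → R5=3^14=13
SHL R4, 3 → R4=14<<3=112
AND R7, 3 → R7=39&3=3
SUB R5, 13 → R5=13-13=0
LOAD R4, [0] → R4=M[0]=-1
STORE R5, [8] → M[8]=0
ADD R4, 18 → R4=(-1)+18=17
SHR R4, 3 → R4=17>>3=2
STORE R4, [8] → M[8]=2
NEG R7 → R7=-(3)=-3
halt.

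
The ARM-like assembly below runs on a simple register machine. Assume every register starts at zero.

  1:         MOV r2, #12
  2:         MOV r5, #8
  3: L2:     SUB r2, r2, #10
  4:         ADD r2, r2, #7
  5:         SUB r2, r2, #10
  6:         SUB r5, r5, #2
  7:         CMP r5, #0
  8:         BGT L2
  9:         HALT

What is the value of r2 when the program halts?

MOV r2, #12 → r2=12
MOV r5, #8 → r5=8
SUB r2, r2, #10 → r2=12-10=2
ADD r2, r2, #7 → r2=2+7=9
SUB r2, r2, #10 → r2=9-10=-1
SUB r5, r5, #2 → r5=8-2=6
CMP r5, #0  (cmp 6,0)
BGT L2: taken
SUB r2, r2, #10 → r2=(-1)-10=-11
ADD r2, r2, #7 → r2=(-11)+7=-4
SUB r2, r2, #10 → r2=(-4)-10=-14
SUB r5, r5, #2 → r5=6-2=4
CMP r5, #0  (cmp 4,0)
BGT L2: taken
SUB r2, r2, #10 → r2=(-14)-10=-24
ADD r2, r2, #7 → r2=(-24)+7=-17
SUB r2, r2, #10 → r2=(-17)-10=-27
SUB r5, r5, #2 → r5=4-2=2
CMP r5, #0  (cmp 2,0)
BGT L2: taken
SUB r2, r2, #10 → r2=(-27)-10=-37
ADD r2, r2, #7 → r2=(-37)+7=-30
SUB r2, r2, #10 → r2=(-30)-10=-40
SUB r5, r5, #2 → r5=2-2=0
CMP r5, #0  (cmp 0,0)
BGT L2: not taken
halt.

-40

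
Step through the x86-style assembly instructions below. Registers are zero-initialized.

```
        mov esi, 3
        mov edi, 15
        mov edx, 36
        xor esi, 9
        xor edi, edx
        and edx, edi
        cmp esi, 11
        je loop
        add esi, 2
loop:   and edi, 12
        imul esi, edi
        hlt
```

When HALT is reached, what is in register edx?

after mov esi, 3: esi=3
after mov edi, 15: edi=15
after mov edx, 36: edx=36
after xor esi, 9: esi=3^9=10
after xor edi, edx: edi=15^36=43
after and edx, edi: edx=36&43=32
cmp esi, 11  (cmp 10,11)
je loop: not taken
after add esi, 2: esi=10+2=12
after and edi, 12: edi=43&12=8
after imul esi, edi: esi=12*8=96
halt.

32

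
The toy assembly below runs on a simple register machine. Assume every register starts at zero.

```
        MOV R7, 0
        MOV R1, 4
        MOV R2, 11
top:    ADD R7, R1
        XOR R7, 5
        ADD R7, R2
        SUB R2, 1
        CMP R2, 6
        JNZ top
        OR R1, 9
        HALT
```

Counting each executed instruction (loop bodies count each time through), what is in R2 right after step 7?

after MOV R7, 0: R7=0
after MOV R1, 4: R1=4
after MOV R2, 11: R2=11
after ADD R7, R1: R7=0+4=4
after XOR R7, 5: R7=4^5=1
after ADD R7, R2: R7=1+11=12
after SUB R2, 1: R2=11-1=10
After step 7: R2 = 10.

10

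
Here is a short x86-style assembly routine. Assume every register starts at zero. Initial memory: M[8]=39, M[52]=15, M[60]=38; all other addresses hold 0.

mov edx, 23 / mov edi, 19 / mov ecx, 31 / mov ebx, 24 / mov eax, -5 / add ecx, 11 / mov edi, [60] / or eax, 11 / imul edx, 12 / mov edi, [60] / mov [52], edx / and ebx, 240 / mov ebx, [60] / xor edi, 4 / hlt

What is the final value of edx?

276

after mov edx, 23: edx=23
after mov edi, 19: edi=19
after mov ecx, 31: ecx=31
after mov ebx, 24: ebx=24
after mov eax, -5: eax=-5
after add ecx, 11: ecx=31+11=42
after mov edi, [60]: edi=M[60]=38
after or eax, 11: eax=(-5)|11=-5
after imul edx, 12: edx=23*12=276
after mov edi, [60]: edi=M[60]=38
mov [52], edx → M[52]=276
after and ebx, 240: ebx=24&240=16
after mov ebx, [60]: ebx=M[60]=38
after xor edi, 4: edi=38^4=34
halt.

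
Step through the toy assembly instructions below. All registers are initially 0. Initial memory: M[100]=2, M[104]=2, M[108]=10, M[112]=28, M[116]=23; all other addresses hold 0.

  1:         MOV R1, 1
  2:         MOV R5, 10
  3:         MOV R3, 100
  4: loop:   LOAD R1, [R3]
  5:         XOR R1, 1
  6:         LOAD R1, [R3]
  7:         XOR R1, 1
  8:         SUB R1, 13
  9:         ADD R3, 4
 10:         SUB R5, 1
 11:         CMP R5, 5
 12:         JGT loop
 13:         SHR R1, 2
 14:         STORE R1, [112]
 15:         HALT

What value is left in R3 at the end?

R1=1
R5=10
R3=100
R1=M[100]=2
R1=2^1=3
R1=M[100]=2
R1=2^1=3
R1=3-13=-10
R3=100+4=104
R5=10-1=9
CMP R5, 5  (cmp 9,5)
JGT loop: taken
R1=M[104]=2
R1=2^1=3
R1=M[104]=2
R1=2^1=3
R1=3-13=-10
R3=104+4=108
R5=9-1=8
CMP R5, 5  (cmp 8,5)
JGT loop: taken
R1=M[108]=10
R1=10^1=11
R1=M[108]=10
R1=10^1=11
R1=11-13=-2
R3=108+4=112
R5=8-1=7
CMP R5, 5  (cmp 7,5)
JGT loop: taken
R1=M[112]=28
R1=28^1=29
R1=M[112]=28
R1=28^1=29
R1=29-13=16
R3=112+4=116
R5=7-1=6
CMP R5, 5  (cmp 6,5)
JGT loop: taken
R1=M[116]=23
R1=23^1=22
R1=M[116]=23
R1=23^1=22
R1=22-13=9
R3=116+4=120
R5=6-1=5
CMP R5, 5  (cmp 5,5)
JGT loop: not taken
R1=9>>2=2
STORE R1, [112] → M[112]=2
halt.

120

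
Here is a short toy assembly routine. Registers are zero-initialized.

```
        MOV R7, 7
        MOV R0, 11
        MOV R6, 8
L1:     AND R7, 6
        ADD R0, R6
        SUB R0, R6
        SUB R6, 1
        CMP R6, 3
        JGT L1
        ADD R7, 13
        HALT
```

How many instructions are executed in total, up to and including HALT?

35

after MOV R7, 7: R7=7
after MOV R0, 11: R0=11
after MOV R6, 8: R6=8
after AND R7, 6: R7=7&6=6
after ADD R0, R6: R0=11+8=19
after SUB R0, R6: R0=19-8=11
after SUB R6, 1: R6=8-1=7
CMP R6, 3  (cmp 7,3)
JGT L1: taken
after AND R7, 6: R7=6&6=6
after ADD R0, R6: R0=11+7=18
after SUB R0, R6: R0=18-7=11
after SUB R6, 1: R6=7-1=6
CMP R6, 3  (cmp 6,3)
JGT L1: taken
after AND R7, 6: R7=6&6=6
after ADD R0, R6: R0=11+6=17
after SUB R0, R6: R0=17-6=11
after SUB R6, 1: R6=6-1=5
CMP R6, 3  (cmp 5,3)
JGT L1: taken
after AND R7, 6: R7=6&6=6
after ADD R0, R6: R0=11+5=16
after SUB R0, R6: R0=16-5=11
after SUB R6, 1: R6=5-1=4
CMP R6, 3  (cmp 4,3)
JGT L1: taken
after AND R7, 6: R7=6&6=6
after ADD R0, R6: R0=11+4=15
after SUB R0, R6: R0=15-4=11
after SUB R6, 1: R6=4-1=3
CMP R6, 3  (cmp 3,3)
JGT L1: not taken
after ADD R7, 13: R7=6+13=19
halt.
Total executed instructions: 35.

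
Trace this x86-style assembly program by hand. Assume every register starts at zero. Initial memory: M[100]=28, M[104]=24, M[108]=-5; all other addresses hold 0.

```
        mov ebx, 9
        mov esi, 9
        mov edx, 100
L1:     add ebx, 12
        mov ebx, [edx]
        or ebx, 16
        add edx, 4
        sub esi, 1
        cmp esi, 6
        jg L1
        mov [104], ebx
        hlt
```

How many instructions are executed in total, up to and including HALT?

ebx=9
esi=9
edx=100
ebx=9+12=21
ebx=M[100]=28
ebx=28|16=28
edx=100+4=104
esi=9-1=8
cmp esi, 6  (cmp 8,6)
jg L1: taken
ebx=28+12=40
ebx=M[104]=24
ebx=24|16=24
edx=104+4=108
esi=8-1=7
cmp esi, 6  (cmp 7,6)
jg L1: taken
ebx=24+12=36
ebx=M[108]=-5
ebx=(-5)|16=-5
edx=108+4=112
esi=7-1=6
cmp esi, 6  (cmp 6,6)
jg L1: not taken
mov [104], ebx → M[104]=-5
halt.
Total executed instructions: 26.

26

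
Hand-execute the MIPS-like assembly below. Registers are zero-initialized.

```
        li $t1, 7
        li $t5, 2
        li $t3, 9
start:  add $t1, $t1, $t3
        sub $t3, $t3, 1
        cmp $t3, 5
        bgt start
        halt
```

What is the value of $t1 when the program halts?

37

$t1=7
$t5=2
$t3=9
$t1=7+9=16
$t3=9-1=8
cmp $t3, 5  (cmp 8,5)
bgt start: taken
$t1=16+8=24
$t3=8-1=7
cmp $t3, 5  (cmp 7,5)
bgt start: taken
$t1=24+7=31
$t3=7-1=6
cmp $t3, 5  (cmp 6,5)
bgt start: taken
$t1=31+6=37
$t3=6-1=5
cmp $t3, 5  (cmp 5,5)
bgt start: not taken
halt.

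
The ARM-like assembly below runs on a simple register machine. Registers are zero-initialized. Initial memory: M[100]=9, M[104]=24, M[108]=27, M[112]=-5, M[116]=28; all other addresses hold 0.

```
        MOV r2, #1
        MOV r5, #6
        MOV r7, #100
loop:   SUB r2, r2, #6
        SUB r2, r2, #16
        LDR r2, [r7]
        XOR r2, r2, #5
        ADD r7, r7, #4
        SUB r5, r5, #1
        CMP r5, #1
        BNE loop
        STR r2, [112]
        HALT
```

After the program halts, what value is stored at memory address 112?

25

MOV r2, #1 → r2=1
MOV r5, #6 → r5=6
MOV r7, #100 → r7=100
SUB r2, r2, #6 → r2=1-6=-5
SUB r2, r2, #16 → r2=(-5)-16=-21
LDR r2, [r7] → r2=M[100]=9
XOR r2, r2, #5 → r2=9^5=12
ADD r7, r7, #4 → r7=100+4=104
SUB r5, r5, #1 → r5=6-1=5
CMP r5, #1  (cmp 5,1)
BNE loop: taken
SUB r2, r2, #6 → r2=12-6=6
SUB r2, r2, #16 → r2=6-16=-10
LDR r2, [r7] → r2=M[104]=24
XOR r2, r2, #5 → r2=24^5=29
ADD r7, r7, #4 → r7=104+4=108
SUB r5, r5, #1 → r5=5-1=4
CMP r5, #1  (cmp 4,1)
BNE loop: taken
SUB r2, r2, #6 → r2=29-6=23
SUB r2, r2, #16 → r2=23-16=7
LDR r2, [r7] → r2=M[108]=27
XOR r2, r2, #5 → r2=27^5=30
ADD r7, r7, #4 → r7=108+4=112
SUB r5, r5, #1 → r5=4-1=3
CMP r5, #1  (cmp 3,1)
BNE loop: taken
SUB r2, r2, #6 → r2=30-6=24
SUB r2, r2, #16 → r2=24-16=8
LDR r2, [r7] → r2=M[112]=-5
XOR r2, r2, #5 → r2=(-5)^5=-2
ADD r7, r7, #4 → r7=112+4=116
SUB r5, r5, #1 → r5=3-1=2
CMP r5, #1  (cmp 2,1)
BNE loop: taken
SUB r2, r2, #6 → r2=(-2)-6=-8
SUB r2, r2, #16 → r2=(-8)-16=-24
LDR r2, [r7] → r2=M[116]=28
XOR r2, r2, #5 → r2=28^5=25
ADD r7, r7, #4 → r7=116+4=120
SUB r5, r5, #1 → r5=2-1=1
CMP r5, #1  (cmp 1,1)
BNE loop: not taken
STR r2, [112] → M[112]=25
halt.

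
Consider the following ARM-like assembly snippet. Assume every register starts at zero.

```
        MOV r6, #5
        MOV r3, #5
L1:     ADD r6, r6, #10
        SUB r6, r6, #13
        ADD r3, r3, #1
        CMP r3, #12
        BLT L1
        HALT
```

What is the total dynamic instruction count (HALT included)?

38

MOV r6, #5 → r6=5
MOV r3, #5 → r3=5
ADD r6, r6, #10 → r6=5+10=15
SUB r6, r6, #13 → r6=15-13=2
ADD r3, r3, #1 → r3=5+1=6
CMP r3, #12  (cmp 6,12)
BLT L1: taken
ADD r6, r6, #10 → r6=2+10=12
SUB r6, r6, #13 → r6=12-13=-1
ADD r3, r3, #1 → r3=6+1=7
CMP r3, #12  (cmp 7,12)
BLT L1: taken
ADD r6, r6, #10 → r6=(-1)+10=9
SUB r6, r6, #13 → r6=9-13=-4
ADD r3, r3, #1 → r3=7+1=8
CMP r3, #12  (cmp 8,12)
BLT L1: taken
ADD r6, r6, #10 → r6=(-4)+10=6
SUB r6, r6, #13 → r6=6-13=-7
ADD r3, r3, #1 → r3=8+1=9
CMP r3, #12  (cmp 9,12)
BLT L1: taken
ADD r6, r6, #10 → r6=(-7)+10=3
SUB r6, r6, #13 → r6=3-13=-10
ADD r3, r3, #1 → r3=9+1=10
CMP r3, #12  (cmp 10,12)
BLT L1: taken
ADD r6, r6, #10 → r6=(-10)+10=0
SUB r6, r6, #13 → r6=0-13=-13
ADD r3, r3, #1 → r3=10+1=11
CMP r3, #12  (cmp 11,12)
BLT L1: taken
ADD r6, r6, #10 → r6=(-13)+10=-3
SUB r6, r6, #13 → r6=(-3)-13=-16
ADD r3, r3, #1 → r3=11+1=12
CMP r3, #12  (cmp 12,12)
BLT L1: not taken
halt.
Total executed instructions: 38.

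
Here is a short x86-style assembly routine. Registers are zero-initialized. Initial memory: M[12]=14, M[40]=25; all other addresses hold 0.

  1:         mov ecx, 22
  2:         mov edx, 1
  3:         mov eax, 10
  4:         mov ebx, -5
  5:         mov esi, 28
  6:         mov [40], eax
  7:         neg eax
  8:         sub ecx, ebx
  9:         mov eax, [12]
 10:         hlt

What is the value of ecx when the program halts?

ecx=22
edx=1
eax=10
ebx=-5
esi=28
mov [40], eax → M[40]=10
eax=-(10)=-10
ecx=22-(-5)=27
eax=M[12]=14
halt.

27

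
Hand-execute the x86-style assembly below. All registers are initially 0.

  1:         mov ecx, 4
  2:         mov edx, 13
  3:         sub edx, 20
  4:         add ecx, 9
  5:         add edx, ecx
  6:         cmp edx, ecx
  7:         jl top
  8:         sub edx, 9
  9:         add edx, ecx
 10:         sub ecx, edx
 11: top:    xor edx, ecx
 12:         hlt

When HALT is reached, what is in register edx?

11

after mov ecx, 4: ecx=4
after mov edx, 13: edx=13
after sub edx, 20: edx=13-20=-7
after add ecx, 9: ecx=4+9=13
after add edx, ecx: edx=(-7)+13=6
cmp edx, ecx  (cmp 6,13)
jl top: taken
after xor edx, ecx: edx=6^13=11
halt.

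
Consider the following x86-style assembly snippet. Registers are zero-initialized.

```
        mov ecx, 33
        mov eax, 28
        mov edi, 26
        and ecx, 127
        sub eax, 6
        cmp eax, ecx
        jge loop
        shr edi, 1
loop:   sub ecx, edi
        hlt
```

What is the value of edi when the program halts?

13

ecx=33
eax=28
edi=26
ecx=33&127=33
eax=28-6=22
cmp eax, ecx  (cmp 22,33)
jge loop: not taken
edi=26>>1=13
ecx=33-13=20
halt.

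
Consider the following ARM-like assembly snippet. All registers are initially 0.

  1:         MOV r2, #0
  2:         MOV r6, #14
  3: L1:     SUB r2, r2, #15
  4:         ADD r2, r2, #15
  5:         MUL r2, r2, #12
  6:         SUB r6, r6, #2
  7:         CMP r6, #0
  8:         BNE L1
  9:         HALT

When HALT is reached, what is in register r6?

after MOV r2, #0: r2=0
after MOV r6, #14: r6=14
after SUB r2, r2, #15: r2=0-15=-15
after ADD r2, r2, #15: r2=(-15)+15=0
after MUL r2, r2, #12: r2=0*12=0
after SUB r6, r6, #2: r6=14-2=12
CMP r6, #0  (cmp 12,0)
BNE L1: taken
after SUB r2, r2, #15: r2=0-15=-15
after ADD r2, r2, #15: r2=(-15)+15=0
after MUL r2, r2, #12: r2=0*12=0
after SUB r6, r6, #2: r6=12-2=10
CMP r6, #0  (cmp 10,0)
BNE L1: taken
after SUB r2, r2, #15: r2=0-15=-15
after ADD r2, r2, #15: r2=(-15)+15=0
after MUL r2, r2, #12: r2=0*12=0
after SUB r6, r6, #2: r6=10-2=8
CMP r6, #0  (cmp 8,0)
BNE L1: taken
after SUB r2, r2, #15: r2=0-15=-15
after ADD r2, r2, #15: r2=(-15)+15=0
after MUL r2, r2, #12: r2=0*12=0
after SUB r6, r6, #2: r6=8-2=6
CMP r6, #0  (cmp 6,0)
BNE L1: taken
after SUB r2, r2, #15: r2=0-15=-15
after ADD r2, r2, #15: r2=(-15)+15=0
after MUL r2, r2, #12: r2=0*12=0
after SUB r6, r6, #2: r6=6-2=4
CMP r6, #0  (cmp 4,0)
BNE L1: taken
after SUB r2, r2, #15: r2=0-15=-15
after ADD r2, r2, #15: r2=(-15)+15=0
after MUL r2, r2, #12: r2=0*12=0
after SUB r6, r6, #2: r6=4-2=2
CMP r6, #0  (cmp 2,0)
BNE L1: taken
after SUB r2, r2, #15: r2=0-15=-15
after ADD r2, r2, #15: r2=(-15)+15=0
after MUL r2, r2, #12: r2=0*12=0
after SUB r6, r6, #2: r6=2-2=0
CMP r6, #0  (cmp 0,0)
BNE L1: not taken
halt.

0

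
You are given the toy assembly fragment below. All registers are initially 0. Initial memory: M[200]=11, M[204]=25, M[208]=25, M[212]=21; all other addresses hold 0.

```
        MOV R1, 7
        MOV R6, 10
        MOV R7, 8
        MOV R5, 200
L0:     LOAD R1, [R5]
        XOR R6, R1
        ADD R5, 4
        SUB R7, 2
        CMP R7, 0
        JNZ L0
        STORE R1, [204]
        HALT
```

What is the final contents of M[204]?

21

MOV R1, 7 → R1=7
MOV R6, 10 → R6=10
MOV R7, 8 → R7=8
MOV R5, 200 → R5=200
LOAD R1, [R5] → R1=M[200]=11
XOR R6, R1 → R6=10^11=1
ADD R5, 4 → R5=200+4=204
SUB R7, 2 → R7=8-2=6
CMP R7, 0  (cmp 6,0)
JNZ L0: taken
LOAD R1, [R5] → R1=M[204]=25
XOR R6, R1 → R6=1^25=24
ADD R5, 4 → R5=204+4=208
SUB R7, 2 → R7=6-2=4
CMP R7, 0  (cmp 4,0)
JNZ L0: taken
LOAD R1, [R5] → R1=M[208]=25
XOR R6, R1 → R6=24^25=1
ADD R5, 4 → R5=208+4=212
SUB R7, 2 → R7=4-2=2
CMP R7, 0  (cmp 2,0)
JNZ L0: taken
LOAD R1, [R5] → R1=M[212]=21
XOR R6, R1 → R6=1^21=20
ADD R5, 4 → R5=212+4=216
SUB R7, 2 → R7=2-2=0
CMP R7, 0  (cmp 0,0)
JNZ L0: not taken
STORE R1, [204] → M[204]=21
halt.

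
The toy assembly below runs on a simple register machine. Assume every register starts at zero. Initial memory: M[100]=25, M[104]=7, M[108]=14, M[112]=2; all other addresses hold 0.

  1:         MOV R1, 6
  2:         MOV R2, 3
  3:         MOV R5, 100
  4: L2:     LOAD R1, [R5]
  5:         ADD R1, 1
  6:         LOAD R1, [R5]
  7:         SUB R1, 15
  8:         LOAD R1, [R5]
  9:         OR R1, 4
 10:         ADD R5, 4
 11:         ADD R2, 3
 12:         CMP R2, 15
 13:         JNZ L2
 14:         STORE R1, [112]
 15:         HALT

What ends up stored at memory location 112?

MOV R1, 6 → R1=6
MOV R2, 3 → R2=3
MOV R5, 100 → R5=100
LOAD R1, [R5] → R1=M[100]=25
ADD R1, 1 → R1=25+1=26
LOAD R1, [R5] → R1=M[100]=25
SUB R1, 15 → R1=25-15=10
LOAD R1, [R5] → R1=M[100]=25
OR R1, 4 → R1=25|4=29
ADD R5, 4 → R5=100+4=104
ADD R2, 3 → R2=3+3=6
CMP R2, 15  (cmp 6,15)
JNZ L2: taken
LOAD R1, [R5] → R1=M[104]=7
ADD R1, 1 → R1=7+1=8
LOAD R1, [R5] → R1=M[104]=7
SUB R1, 15 → R1=7-15=-8
LOAD R1, [R5] → R1=M[104]=7
OR R1, 4 → R1=7|4=7
ADD R5, 4 → R5=104+4=108
ADD R2, 3 → R2=6+3=9
CMP R2, 15  (cmp 9,15)
JNZ L2: taken
LOAD R1, [R5] → R1=M[108]=14
ADD R1, 1 → R1=14+1=15
LOAD R1, [R5] → R1=M[108]=14
SUB R1, 15 → R1=14-15=-1
LOAD R1, [R5] → R1=M[108]=14
OR R1, 4 → R1=14|4=14
ADD R5, 4 → R5=108+4=112
ADD R2, 3 → R2=9+3=12
CMP R2, 15  (cmp 12,15)
JNZ L2: taken
LOAD R1, [R5] → R1=M[112]=2
ADD R1, 1 → R1=2+1=3
LOAD R1, [R5] → R1=M[112]=2
SUB R1, 15 → R1=2-15=-13
LOAD R1, [R5] → R1=M[112]=2
OR R1, 4 → R1=2|4=6
ADD R5, 4 → R5=112+4=116
ADD R2, 3 → R2=12+3=15
CMP R2, 15  (cmp 15,15)
JNZ L2: not taken
STORE R1, [112] → M[112]=6
halt.

6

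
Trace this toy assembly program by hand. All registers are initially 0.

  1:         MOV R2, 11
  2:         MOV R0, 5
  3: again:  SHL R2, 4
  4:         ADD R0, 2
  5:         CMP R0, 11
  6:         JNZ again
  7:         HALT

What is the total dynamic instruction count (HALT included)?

after MOV R2, 11: R2=11
after MOV R0, 5: R0=5
after SHL R2, 4: R2=11<<4=176
after ADD R0, 2: R0=5+2=7
CMP R0, 11  (cmp 7,11)
JNZ again: taken
after SHL R2, 4: R2=176<<4=2816
after ADD R0, 2: R0=7+2=9
CMP R0, 11  (cmp 9,11)
JNZ again: taken
after SHL R2, 4: R2=2816<<4=45056
after ADD R0, 2: R0=9+2=11
CMP R0, 11  (cmp 11,11)
JNZ again: not taken
halt.
Total executed instructions: 15.

15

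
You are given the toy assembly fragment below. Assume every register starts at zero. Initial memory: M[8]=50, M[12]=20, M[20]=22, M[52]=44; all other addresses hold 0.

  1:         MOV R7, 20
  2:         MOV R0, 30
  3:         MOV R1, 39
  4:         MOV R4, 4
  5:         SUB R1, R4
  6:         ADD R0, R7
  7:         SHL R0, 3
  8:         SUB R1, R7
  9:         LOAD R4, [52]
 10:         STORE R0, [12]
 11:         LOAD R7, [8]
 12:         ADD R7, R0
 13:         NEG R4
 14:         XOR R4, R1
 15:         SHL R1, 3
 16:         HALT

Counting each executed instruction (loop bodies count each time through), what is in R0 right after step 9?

400

after MOV R7, 20: R7=20
after MOV R0, 30: R0=30
after MOV R1, 39: R1=39
after MOV R4, 4: R4=4
after SUB R1, R4: R1=39-4=35
after ADD R0, R7: R0=30+20=50
after SHL R0, 3: R0=50<<3=400
after SUB R1, R7: R1=35-20=15
after LOAD R4, [52]: R4=M[52]=44
After step 9: R0 = 400.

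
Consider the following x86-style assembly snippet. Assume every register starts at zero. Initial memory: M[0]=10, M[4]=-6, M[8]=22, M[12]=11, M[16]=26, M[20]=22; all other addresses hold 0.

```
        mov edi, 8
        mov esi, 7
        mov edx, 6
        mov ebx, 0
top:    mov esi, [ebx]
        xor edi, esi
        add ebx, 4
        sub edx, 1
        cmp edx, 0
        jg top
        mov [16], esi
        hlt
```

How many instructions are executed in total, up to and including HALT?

42

after mov edi, 8: edi=8
after mov esi, 7: esi=7
after mov edx, 6: edx=6
after mov ebx, 0: ebx=0
after mov esi, [ebx]: esi=M[0]=10
after xor edi, esi: edi=8^10=2
after add ebx, 4: ebx=0+4=4
after sub edx, 1: edx=6-1=5
cmp edx, 0  (cmp 5,0)
jg top: taken
after mov esi, [ebx]: esi=M[4]=-6
after xor edi, esi: edi=2^(-6)=-8
after add ebx, 4: ebx=4+4=8
after sub edx, 1: edx=5-1=4
cmp edx, 0  (cmp 4,0)
jg top: taken
after mov esi, [ebx]: esi=M[8]=22
after xor edi, esi: edi=(-8)^22=-18
after add ebx, 4: ebx=8+4=12
after sub edx, 1: edx=4-1=3
cmp edx, 0  (cmp 3,0)
jg top: taken
after mov esi, [ebx]: esi=M[12]=11
after xor edi, esi: edi=(-18)^11=-27
after add ebx, 4: ebx=12+4=16
after sub edx, 1: edx=3-1=2
cmp edx, 0  (cmp 2,0)
jg top: taken
after mov esi, [ebx]: esi=M[16]=26
after xor edi, esi: edi=(-27)^26=-1
after add ebx, 4: ebx=16+4=20
after sub edx, 1: edx=2-1=1
cmp edx, 0  (cmp 1,0)
jg top: taken
after mov esi, [ebx]: esi=M[20]=22
after xor edi, esi: edi=(-1)^22=-23
after add ebx, 4: ebx=20+4=24
after sub edx, 1: edx=1-1=0
cmp edx, 0  (cmp 0,0)
jg top: not taken
mov [16], esi → M[16]=22
halt.
Total executed instructions: 42.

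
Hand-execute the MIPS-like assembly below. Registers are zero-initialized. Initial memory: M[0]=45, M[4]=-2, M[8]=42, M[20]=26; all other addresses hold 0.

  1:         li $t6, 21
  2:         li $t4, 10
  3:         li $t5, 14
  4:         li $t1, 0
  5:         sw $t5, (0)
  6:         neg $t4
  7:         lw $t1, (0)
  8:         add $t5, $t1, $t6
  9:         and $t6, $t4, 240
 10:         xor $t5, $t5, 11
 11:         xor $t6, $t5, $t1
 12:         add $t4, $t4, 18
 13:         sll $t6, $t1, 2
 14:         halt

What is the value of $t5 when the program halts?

40

$t6=21
$t4=10
$t5=14
$t1=0
sw $t5, (0) → M[0]=14
$t4=-(10)=-10
$t1=M[0]=14
$t5=14+21=35
$t6=(-10)&240=240
$t5=35^11=40
$t6=40^14=38
$t4=(-10)+18=8
$t6=14<<2=56
halt.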